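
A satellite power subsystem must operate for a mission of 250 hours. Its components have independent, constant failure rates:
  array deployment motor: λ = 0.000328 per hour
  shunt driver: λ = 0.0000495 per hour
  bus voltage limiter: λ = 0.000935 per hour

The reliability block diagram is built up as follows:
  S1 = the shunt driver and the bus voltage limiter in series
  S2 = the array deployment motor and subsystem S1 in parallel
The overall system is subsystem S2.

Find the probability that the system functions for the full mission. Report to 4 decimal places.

R(array deployment motor) = exp(−0.000328 × 250) = 0.921272
R(shunt driver) = exp(−0.0000495 × 250) = 0.987701
R(bus voltage limiter) = exp(−0.000935 × 250) = 0.791560
Series (shunt driver and bus voltage limiter): 0.987701 × 0.791560 = 0.781825
Parallel (array deployment motor and [0.781825]): 1 − (1 − 0.921272)(1 − 0.781825) = 0.9828

0.9828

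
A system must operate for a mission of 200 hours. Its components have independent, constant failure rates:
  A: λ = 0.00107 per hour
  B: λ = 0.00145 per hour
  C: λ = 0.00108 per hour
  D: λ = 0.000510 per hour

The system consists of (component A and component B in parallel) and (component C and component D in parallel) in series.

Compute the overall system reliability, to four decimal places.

0.9336

R(A) = exp(−0.00107 × 200) = 0.807348
R(B) = exp(−0.00145 × 200) = 0.748264
R(C) = exp(−0.00108 × 200) = 0.805735
R(D) = exp(−0.000510 × 200) = 0.903030
Parallel (A and B): 1 − (1 − 0.807348)(1 − 0.748264) = 0.951503
Parallel (C and D): 1 − (1 − 0.805735)(1 − 0.903030) = 0.981162
Series ([0.951503] and [0.981162]): 0.951503 × 0.981162 = 0.9336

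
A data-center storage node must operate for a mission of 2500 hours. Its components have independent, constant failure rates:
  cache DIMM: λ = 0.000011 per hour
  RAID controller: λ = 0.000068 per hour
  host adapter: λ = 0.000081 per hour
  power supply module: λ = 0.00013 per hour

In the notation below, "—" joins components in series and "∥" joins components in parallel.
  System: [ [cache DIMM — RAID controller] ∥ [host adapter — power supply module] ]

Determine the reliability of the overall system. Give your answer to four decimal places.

R(cache DIMM) = exp(−0.000011 × 2500) = 0.972875
R(RAID controller) = exp(−0.000068 × 2500) = 0.843665
R(host adapter) = exp(−0.000081 × 2500) = 0.816686
R(power supply module) = exp(−0.00013 × 2500) = 0.722527
Series (cache DIMM and RAID controller): 0.972875 × 0.843665 = 0.820781
Series (host adapter and power supply module): 0.816686 × 0.722527 = 0.590078
Parallel ([0.820781] and [0.590078]): 1 − (1 − 0.820781)(1 − 0.590078) = 0.9265

0.9265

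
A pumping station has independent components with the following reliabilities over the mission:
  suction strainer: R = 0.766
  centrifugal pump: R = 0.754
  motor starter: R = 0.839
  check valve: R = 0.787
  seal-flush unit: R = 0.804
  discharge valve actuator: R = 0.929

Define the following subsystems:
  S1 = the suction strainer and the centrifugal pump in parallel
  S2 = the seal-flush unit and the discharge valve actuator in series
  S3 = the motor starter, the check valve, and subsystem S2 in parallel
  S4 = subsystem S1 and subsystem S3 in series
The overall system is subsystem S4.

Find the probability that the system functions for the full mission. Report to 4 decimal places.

Parallel (suction strainer and centrifugal pump): 1 − (1 − 0.766000)(1 − 0.754000) = 0.942436
Series (seal-flush unit and discharge valve actuator): 0.804000 × 0.929000 = 0.746916
Parallel (motor starter, check valve, and [0.746916]): 1 − (1 − 0.839000)(1 − 0.787000)(1 − 0.746916) = 0.991321
Series ([0.942436] and [0.991321]): 0.942436 × 0.991321 = 0.9343

0.9343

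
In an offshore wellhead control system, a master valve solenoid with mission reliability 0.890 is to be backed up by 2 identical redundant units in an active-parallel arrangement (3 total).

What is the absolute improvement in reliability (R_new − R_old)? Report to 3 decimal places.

0.109

R_before = 0.890
R_after = 1 − (1 − 0.890)^3 = 0.999
ΔR = 0.999 − 0.890 = 0.109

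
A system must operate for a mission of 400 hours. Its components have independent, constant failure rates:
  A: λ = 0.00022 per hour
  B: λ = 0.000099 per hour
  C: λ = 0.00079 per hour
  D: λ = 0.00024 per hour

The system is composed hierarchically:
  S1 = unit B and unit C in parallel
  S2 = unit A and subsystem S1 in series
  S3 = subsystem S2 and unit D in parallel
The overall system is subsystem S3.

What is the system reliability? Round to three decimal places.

R(A) = exp(−0.00022 × 400) = 0.91576
R(B) = exp(−0.000099 × 400) = 0.96117
R(C) = exp(−0.00079 × 400) = 0.72906
R(D) = exp(−0.00024 × 400) = 0.90846
Parallel (B and C): 1 − (1 − 0.96117)(1 − 0.72906) = 0.98948
Series (A and [0.98948]): 0.91576 × 0.98948 = 0.90613
Parallel ([0.90613] and D): 1 − (1 − 0.90613)(1 − 0.90846) = 0.991

0.991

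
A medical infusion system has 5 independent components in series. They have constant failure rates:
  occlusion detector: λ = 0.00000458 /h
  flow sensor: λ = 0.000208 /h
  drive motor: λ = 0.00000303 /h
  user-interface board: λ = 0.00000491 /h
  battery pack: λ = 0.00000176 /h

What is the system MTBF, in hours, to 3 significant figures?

4500

Series of exponential components: λ_sys = Σ λ_i
λ_sys = 0.00000458 + 0.000208 + 0.00000303 + 0.00000491 + 0.00000176 = 2.2228e-04 /h
MTBF = 1 / λ_sys = 4500 h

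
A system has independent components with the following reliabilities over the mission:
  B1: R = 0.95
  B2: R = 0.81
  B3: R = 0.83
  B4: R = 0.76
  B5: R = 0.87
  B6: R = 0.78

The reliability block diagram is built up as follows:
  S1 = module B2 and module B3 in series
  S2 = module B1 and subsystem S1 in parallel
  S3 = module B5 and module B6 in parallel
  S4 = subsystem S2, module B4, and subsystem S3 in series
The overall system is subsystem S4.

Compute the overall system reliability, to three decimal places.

0.726

Series (B2 and B3): 0.81000 × 0.83000 = 0.67230
Parallel (B1 and [0.67230]): 1 − (1 − 0.95000)(1 − 0.67230) = 0.98362
Parallel (B5 and B6): 1 − (1 − 0.87000)(1 − 0.78000) = 0.97140
Series ([0.98362], B4, and [0.97140]): 0.98362 × 0.76000 × 0.97140 = 0.726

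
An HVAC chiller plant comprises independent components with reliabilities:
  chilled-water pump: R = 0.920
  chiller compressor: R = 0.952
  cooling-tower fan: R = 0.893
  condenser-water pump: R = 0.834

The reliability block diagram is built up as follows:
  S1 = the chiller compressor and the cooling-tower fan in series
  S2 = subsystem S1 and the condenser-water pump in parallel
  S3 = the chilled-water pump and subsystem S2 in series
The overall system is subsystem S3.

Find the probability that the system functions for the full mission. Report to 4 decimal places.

Series (chiller compressor and cooling-tower fan): 0.952000 × 0.893000 = 0.850136
Parallel ([0.850136] and condenser-water pump): 1 − (1 − 0.850136)(1 − 0.834000) = 0.975123
Series (chilled-water pump and [0.975123]): 0.920000 × 0.975123 = 0.8971

0.8971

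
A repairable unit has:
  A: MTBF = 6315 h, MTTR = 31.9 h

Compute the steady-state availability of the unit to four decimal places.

0.9950

A(A) = MTBF/(MTBF+MTTR) = 6315/(6315+31.9) = 0.9950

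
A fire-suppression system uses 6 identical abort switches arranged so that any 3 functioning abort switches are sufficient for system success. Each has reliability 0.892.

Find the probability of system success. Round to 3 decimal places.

R = Σ_{i=3}^{6} C(6,i) p^i (1−p)^{6−i} with p = 0.892
C(6,3)·0.892^3·0.108^3 = 0.01788
C(6,4)·0.892^4·0.108^2 = 0.11076
C(6,5)·0.892^5·0.108^1 = 0.36593
C(6,6)·0.892^6·0.108^0 = 0.50372
Sum = 0.998

0.998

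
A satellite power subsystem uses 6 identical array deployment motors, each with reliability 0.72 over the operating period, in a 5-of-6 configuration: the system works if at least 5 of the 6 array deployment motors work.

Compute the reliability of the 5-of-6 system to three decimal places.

0.464

R = Σ_{i=5}^{6} C(6,i) p^i (1−p)^{6−i} with p = 0.72
C(6,5)·0.72^5·0.28^1 = 0.32507
C(6,6)·0.72^6·0.28^0 = 0.13931
Sum = 0.464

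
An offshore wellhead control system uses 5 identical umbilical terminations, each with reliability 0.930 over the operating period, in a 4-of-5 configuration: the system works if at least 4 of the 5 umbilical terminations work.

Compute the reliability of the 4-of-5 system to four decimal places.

R = Σ_{i=4}^{5} C(5,i) p^i (1−p)^{5−i} with p = 0.930
C(5,4)·0.930^4·0.070^1 = 0.261818
C(5,5)·0.930^5·0.070^0 = 0.695688
Sum = 0.9575

0.9575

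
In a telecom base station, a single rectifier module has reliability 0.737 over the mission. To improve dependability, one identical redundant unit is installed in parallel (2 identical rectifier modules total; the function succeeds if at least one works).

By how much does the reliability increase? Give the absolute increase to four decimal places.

0.1938

R_before = 0.737
R_after = 1 − (1 − 0.737)^2 = 0.9308
ΔR = 0.9308 − 0.737 = 0.1938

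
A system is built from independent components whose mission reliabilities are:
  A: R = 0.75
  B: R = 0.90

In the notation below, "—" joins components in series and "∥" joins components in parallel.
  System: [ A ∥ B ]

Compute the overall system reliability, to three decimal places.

0.975

Parallel (A and B): 1 − (1 − 0.75000)(1 − 0.90000) = 0.975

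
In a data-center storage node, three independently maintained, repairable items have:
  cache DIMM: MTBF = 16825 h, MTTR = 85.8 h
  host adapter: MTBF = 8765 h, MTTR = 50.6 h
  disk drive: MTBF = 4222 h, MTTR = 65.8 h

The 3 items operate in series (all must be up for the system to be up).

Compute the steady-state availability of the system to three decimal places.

A(cache DIMM) = MTBF/(MTBF+MTTR) = 16825/(16825+85.8) = 0.994926
A(host adapter) = MTBF/(MTBF+MTTR) = 8765/(8765+50.6) = 0.994260
A(disk drive) = MTBF/(MTBF+MTTR) = 4222/(4222+65.8) = 0.984654
Series availability: 0.994926 × 0.994260 × 0.984654 = 0.974

0.974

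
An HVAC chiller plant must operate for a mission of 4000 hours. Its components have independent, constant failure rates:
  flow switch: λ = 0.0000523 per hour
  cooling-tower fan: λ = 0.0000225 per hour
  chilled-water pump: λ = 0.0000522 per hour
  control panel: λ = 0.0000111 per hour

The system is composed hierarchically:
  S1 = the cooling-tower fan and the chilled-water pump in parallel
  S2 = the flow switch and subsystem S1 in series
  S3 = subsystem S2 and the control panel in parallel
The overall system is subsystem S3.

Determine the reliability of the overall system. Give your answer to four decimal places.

0.9912

R(flow switch) = exp(−0.0000523 × 4000) = 0.811233
R(cooling-tower fan) = exp(−0.0000225 × 4000) = 0.913931
R(chilled-water pump) = exp(−0.0000522 × 4000) = 0.811558
R(control panel) = exp(−0.0000111 × 4000) = 0.956571
Parallel (cooling-tower fan and chilled-water pump): 1 − (1 − 0.913931)(1 − 0.811558) = 0.983781
Series (flow switch and [0.983781]): 0.811233 × 0.983781 = 0.798076
Parallel ([0.798076] and control panel): 1 − (1 − 0.798076)(1 − 0.956571) = 0.9912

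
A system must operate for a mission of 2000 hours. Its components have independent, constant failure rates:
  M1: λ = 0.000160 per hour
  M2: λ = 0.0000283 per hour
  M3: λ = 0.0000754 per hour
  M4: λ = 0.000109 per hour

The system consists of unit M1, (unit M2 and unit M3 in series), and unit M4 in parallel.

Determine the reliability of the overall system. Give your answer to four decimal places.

R(M1) = exp(−0.000160 × 2000) = 0.726149
R(M2) = exp(−0.0000283 × 2000) = 0.944972
R(M3) = exp(−0.0000754 × 2000) = 0.860020
R(M4) = exp(−0.000109 × 2000) = 0.804125
Series (M2 and M3): 0.944972 × 0.860020 = 0.812695
Parallel (M1, [0.812695], and M4): 1 − (1 − 0.726149)(1 − 0.812695)(1 − 0.804125) = 0.9900

0.9900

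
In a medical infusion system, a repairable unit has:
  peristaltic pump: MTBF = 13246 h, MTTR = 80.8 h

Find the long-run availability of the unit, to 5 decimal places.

0.99394

A(peristaltic pump) = MTBF/(MTBF+MTTR) = 13246/(13246+80.8) = 0.99394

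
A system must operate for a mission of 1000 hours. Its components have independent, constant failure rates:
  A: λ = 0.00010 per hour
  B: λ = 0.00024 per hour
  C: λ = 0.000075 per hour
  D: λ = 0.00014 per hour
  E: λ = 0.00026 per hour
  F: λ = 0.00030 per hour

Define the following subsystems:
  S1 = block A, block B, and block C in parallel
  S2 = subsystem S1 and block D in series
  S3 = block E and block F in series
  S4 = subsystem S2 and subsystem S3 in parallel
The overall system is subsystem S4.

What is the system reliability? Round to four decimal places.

0.9434

R(A) = exp(−0.00010 × 1000) = 0.904837
R(B) = exp(−0.00024 × 1000) = 0.786628
R(C) = exp(−0.000075 × 1000) = 0.927743
R(D) = exp(−0.00014 × 1000) = 0.869358
R(E) = exp(−0.00026 × 1000) = 0.771052
R(F) = exp(−0.00030 × 1000) = 0.740818
Parallel (A, B, and C): 1 − (1 − 0.904837)(1 − 0.786628)(1 − 0.927743) = 0.998533
Series ([0.998533] and D): 0.998533 × 0.869358 = 0.868083
Series (E and F): 0.771052 × 0.740818 = 0.571209
Parallel ([0.868083] and [0.571209]): 1 − (1 − 0.868083)(1 − 0.571209) = 0.9434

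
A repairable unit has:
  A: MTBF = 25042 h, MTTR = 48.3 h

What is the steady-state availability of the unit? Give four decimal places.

0.9981

A(A) = MTBF/(MTBF+MTTR) = 25042/(25042+48.3) = 0.9981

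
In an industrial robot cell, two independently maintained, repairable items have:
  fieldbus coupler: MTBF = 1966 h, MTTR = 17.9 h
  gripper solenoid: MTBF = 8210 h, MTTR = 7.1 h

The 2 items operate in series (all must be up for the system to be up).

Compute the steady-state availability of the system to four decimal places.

A(fieldbus coupler) = MTBF/(MTBF+MTTR) = 1966/(1966+17.9) = 0.990977
A(gripper solenoid) = MTBF/(MTBF+MTTR) = 8210/(8210+7.1) = 0.999136
Series availability: 0.990977 × 0.999136 = 0.9901

0.9901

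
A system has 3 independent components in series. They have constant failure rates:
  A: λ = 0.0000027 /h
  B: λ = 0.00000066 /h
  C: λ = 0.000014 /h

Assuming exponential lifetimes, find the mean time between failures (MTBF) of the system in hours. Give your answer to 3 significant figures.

Series of exponential components: λ_sys = Σ λ_i
λ_sys = 0.0000027 + 0.00000066 + 0.000014 = 1.7360e-05 /h
MTBF = 1 / λ_sys = 57600 h

57600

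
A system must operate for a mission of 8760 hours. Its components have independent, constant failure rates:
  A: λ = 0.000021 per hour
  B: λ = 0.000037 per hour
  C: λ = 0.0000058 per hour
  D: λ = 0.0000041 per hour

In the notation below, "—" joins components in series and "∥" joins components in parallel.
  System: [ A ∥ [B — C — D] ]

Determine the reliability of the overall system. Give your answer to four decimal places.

0.9434

R(A) = exp(−0.000021 × 8760) = 0.831969
R(B) = exp(−0.000037 × 8760) = 0.723163
R(C) = exp(−0.0000058 × 8760) = 0.950461
R(D) = exp(−0.0000041 × 8760) = 0.964721
Series (B, C, and D): 0.723163 × 0.950461 × 0.964721 = 0.663090
Parallel (A and [0.663090]): 1 − (1 − 0.831969)(1 − 0.663090) = 0.9434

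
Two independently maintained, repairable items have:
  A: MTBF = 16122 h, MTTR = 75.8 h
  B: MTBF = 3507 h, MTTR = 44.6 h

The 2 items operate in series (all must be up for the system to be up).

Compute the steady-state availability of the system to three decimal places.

A(A) = MTBF/(MTBF+MTTR) = 16122/(16122+75.8) = 0.995320
A(B) = MTBF/(MTBF+MTTR) = 3507/(3507+44.6) = 0.987442
Series availability: 0.995320 × 0.987442 = 0.983

0.983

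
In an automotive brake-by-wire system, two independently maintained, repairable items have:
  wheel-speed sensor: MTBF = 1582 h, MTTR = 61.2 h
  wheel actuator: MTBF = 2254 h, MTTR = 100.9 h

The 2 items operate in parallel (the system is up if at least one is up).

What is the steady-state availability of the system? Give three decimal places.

A(wheel-speed sensor) = MTBF/(MTBF+MTTR) = 1582/(1582+61.2) = 0.962756
A(wheel actuator) = MTBF/(MTBF+MTTR) = 2254/(2254+100.9) = 0.957153
Parallel availability: 1 − (1 − 0.962756)(1 − 0.957153) = 0.998

0.998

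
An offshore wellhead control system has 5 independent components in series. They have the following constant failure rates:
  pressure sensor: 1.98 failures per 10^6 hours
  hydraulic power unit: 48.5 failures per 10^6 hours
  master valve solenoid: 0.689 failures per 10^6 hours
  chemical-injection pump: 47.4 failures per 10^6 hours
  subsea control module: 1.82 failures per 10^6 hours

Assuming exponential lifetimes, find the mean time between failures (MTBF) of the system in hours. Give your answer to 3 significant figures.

9960

Series of exponential components: λ_sys = Σ λ_i
λ_sys = 0.00000198 + 0.0000485 + 0.000000689 + 0.0000474 + 0.00000182 = 1.0039e-04 /h
MTBF = 1 / λ_sys = 9960 h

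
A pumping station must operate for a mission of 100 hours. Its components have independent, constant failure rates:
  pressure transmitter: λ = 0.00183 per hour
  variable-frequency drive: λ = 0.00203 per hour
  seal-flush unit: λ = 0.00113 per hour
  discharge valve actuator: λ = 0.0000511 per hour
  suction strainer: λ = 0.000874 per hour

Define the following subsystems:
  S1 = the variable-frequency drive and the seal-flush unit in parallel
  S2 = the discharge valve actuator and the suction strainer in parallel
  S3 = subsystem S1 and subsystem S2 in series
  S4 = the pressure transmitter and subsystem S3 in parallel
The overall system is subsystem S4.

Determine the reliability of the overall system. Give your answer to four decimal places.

0.9966

R(pressure transmitter) = exp(−0.00183 × 100) = 0.832768
R(variable-frequency drive) = exp(−0.00203 × 100) = 0.816278
R(seal-flush unit) = exp(−0.00113 × 100) = 0.893151
R(discharge valve actuator) = exp(−0.0000511 × 100) = 0.994903
R(suction strainer) = exp(−0.000874 × 100) = 0.916310
Parallel (variable-frequency drive and seal-flush unit): 1 − (1 − 0.816278)(1 − 0.893151) = 0.980369
Parallel (discharge valve actuator and suction strainer): 1 − (1 − 0.994903)(1 − 0.916310) = 0.999573
Series ([0.980369] and [0.999573]): 0.980369 × 0.999573 = 0.979950
Parallel (pressure transmitter and [0.979950]): 1 − (1 − 0.832768)(1 − 0.979950) = 0.9966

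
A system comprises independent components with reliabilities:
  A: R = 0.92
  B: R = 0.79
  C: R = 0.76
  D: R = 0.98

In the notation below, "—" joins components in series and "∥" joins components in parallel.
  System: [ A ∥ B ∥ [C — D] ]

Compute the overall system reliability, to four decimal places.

0.9957

Series (C and D): 0.760000 × 0.980000 = 0.744800
Parallel (A, B, and [0.744800]): 1 − (1 − 0.920000)(1 − 0.790000)(1 − 0.744800) = 0.9957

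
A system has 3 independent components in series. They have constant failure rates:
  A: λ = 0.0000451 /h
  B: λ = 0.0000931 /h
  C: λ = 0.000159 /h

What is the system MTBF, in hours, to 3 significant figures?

3360

Series of exponential components: λ_sys = Σ λ_i
λ_sys = 0.0000451 + 0.0000931 + 0.000159 = 2.9720e-04 /h
MTBF = 1 / λ_sys = 3360 h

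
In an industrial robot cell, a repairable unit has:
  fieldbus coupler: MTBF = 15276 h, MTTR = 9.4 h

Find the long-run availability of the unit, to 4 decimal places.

A(fieldbus coupler) = MTBF/(MTBF+MTTR) = 15276/(15276+9.4) = 0.9994

0.9994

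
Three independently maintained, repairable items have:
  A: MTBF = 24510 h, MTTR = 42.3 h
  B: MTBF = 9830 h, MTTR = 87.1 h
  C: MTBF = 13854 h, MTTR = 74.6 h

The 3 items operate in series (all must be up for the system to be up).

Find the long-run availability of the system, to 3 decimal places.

A(A) = MTBF/(MTBF+MTTR) = 24510/(24510+42.3) = 0.998277
A(B) = MTBF/(MTBF+MTTR) = 9830/(9830+87.1) = 0.991217
A(C) = MTBF/(MTBF+MTTR) = 13854/(13854+74.6) = 0.994644
Series availability: 0.998277 × 0.991217 × 0.994644 = 0.984

0.984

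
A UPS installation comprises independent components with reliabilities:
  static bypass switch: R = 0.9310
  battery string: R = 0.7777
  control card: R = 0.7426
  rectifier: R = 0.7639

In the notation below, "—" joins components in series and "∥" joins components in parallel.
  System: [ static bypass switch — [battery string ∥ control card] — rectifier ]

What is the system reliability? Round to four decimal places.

0.6705

Parallel (battery string and control card): 1 − (1 − 0.777700)(1 − 0.742600) = 0.942780
Series (static bypass switch, [0.942780], and rectifier): 0.931000 × 0.942780 × 0.763900 = 0.6705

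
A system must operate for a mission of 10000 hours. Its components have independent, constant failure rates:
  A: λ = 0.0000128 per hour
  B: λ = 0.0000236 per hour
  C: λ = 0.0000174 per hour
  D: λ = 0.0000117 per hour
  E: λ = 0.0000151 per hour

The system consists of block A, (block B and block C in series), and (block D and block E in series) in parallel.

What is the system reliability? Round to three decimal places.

R(A) = exp(−0.0000128 × 10000) = 0.87985
R(B) = exp(−0.0000236 × 10000) = 0.78978
R(C) = exp(−0.0000174 × 10000) = 0.84030
R(D) = exp(−0.0000117 × 10000) = 0.88959
R(E) = exp(−0.0000151 × 10000) = 0.85985
Series (B and C): 0.78978 × 0.84030 = 0.66365
Series (D and E): 0.88959 × 0.85985 = 0.76491
Parallel (A, [0.66365], and [0.76491]): 1 − (1 − 0.87985)(1 − 0.66365)(1 − 0.76491) = 0.990

0.990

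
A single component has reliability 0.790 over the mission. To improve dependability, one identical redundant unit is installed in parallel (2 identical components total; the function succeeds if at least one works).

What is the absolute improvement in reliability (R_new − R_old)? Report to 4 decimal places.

0.1659

R_before = 0.790
R_after = 1 − (1 − 0.790)^2 = 0.9559
ΔR = 0.9559 − 0.790 = 0.1659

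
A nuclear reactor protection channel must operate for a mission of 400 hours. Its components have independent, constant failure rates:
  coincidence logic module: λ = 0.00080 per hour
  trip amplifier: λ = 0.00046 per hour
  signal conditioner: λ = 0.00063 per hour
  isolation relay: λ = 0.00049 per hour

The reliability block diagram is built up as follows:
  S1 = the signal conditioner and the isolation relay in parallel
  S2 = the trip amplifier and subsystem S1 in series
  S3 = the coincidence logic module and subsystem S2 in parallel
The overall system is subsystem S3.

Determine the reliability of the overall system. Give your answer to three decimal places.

0.945

R(coincidence logic module) = exp(−0.00080 × 400) = 0.72615
R(trip amplifier) = exp(−0.00046 × 400) = 0.83194
R(signal conditioner) = exp(−0.00063 × 400) = 0.77724
R(isolation relay) = exp(−0.00049 × 400) = 0.82201
Parallel (signal conditioner and isolation relay): 1 − (1 − 0.77724)(1 − 0.82201) = 0.96035
Series (trip amplifier and [0.96035]): 0.83194 × 0.96035 = 0.79895
Parallel (coincidence logic module and [0.79895]): 1 − (1 − 0.72615)(1 − 0.79895) = 0.945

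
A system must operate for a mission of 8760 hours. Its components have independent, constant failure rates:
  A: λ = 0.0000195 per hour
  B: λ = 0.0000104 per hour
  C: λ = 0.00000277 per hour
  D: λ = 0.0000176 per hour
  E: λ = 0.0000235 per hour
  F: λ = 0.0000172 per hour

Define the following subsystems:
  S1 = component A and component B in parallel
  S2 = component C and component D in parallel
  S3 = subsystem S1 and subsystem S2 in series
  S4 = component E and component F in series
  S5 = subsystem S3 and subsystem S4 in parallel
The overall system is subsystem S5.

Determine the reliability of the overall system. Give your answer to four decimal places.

0.9949

R(A) = exp(−0.0000195 × 8760) = 0.842973
R(B) = exp(−0.0000104 × 8760) = 0.912923
R(C) = exp(−0.00000277 × 8760) = 0.976027
R(D) = exp(−0.0000176 × 8760) = 0.857121
R(E) = exp(−0.0000235 × 8760) = 0.813947
R(F) = exp(−0.0000172 × 8760) = 0.860130
Parallel (A and B): 1 − (1 − 0.842973)(1 − 0.912923) = 0.986327
Parallel (C and D): 1 − (1 − 0.976027)(1 − 0.857121) = 0.996575
Series ([0.986327] and [0.996575]): 0.986327 × 0.996575 = 0.982949
Series (E and F): 0.813947 × 0.860130 = 0.700100
Parallel ([0.982949] and [0.700100]): 1 − (1 − 0.982949)(1 − 0.700100) = 0.9949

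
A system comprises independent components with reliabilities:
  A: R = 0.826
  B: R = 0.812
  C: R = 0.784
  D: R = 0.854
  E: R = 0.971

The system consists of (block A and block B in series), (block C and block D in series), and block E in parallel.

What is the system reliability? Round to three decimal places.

0.997

Series (A and B): 0.82600 × 0.81200 = 0.67071
Series (C and D): 0.78400 × 0.85400 = 0.66954
Parallel ([0.67071], [0.66954], and E): 1 − (1 − 0.67071)(1 − 0.66954)(1 − 0.97100) = 0.997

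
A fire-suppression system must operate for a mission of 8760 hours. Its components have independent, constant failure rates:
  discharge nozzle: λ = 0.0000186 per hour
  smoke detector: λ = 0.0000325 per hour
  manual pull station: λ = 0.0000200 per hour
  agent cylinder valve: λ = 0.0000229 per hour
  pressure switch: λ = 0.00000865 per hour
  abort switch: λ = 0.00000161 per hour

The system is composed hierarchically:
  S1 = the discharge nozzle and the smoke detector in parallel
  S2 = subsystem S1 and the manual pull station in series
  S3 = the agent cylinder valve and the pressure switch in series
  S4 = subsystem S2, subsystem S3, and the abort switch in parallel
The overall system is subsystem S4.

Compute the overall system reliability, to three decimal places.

0.999

R(discharge nozzle) = exp(−0.0000186 × 8760) = 0.84965
R(smoke detector) = exp(−0.0000325 × 8760) = 0.75224
R(manual pull station) = exp(−0.0000200 × 8760) = 0.83929
R(agent cylinder valve) = exp(−0.0000229 × 8760) = 0.81824
R(pressure switch) = exp(−0.00000865 × 8760) = 0.92703
R(abort switch) = exp(−0.00000161 × 8760) = 0.98600
Parallel (discharge nozzle and smoke detector): 1 − (1 − 0.84965)(1 − 0.75224) = 0.96275
Series ([0.96275] and manual pull station): 0.96275 × 0.83929 = 0.80803
Series (agent cylinder valve and pressure switch): 0.81824 × 0.92703 = 0.75853
Parallel ([0.80803], [0.75853], and abort switch): 1 − (1 − 0.80803)(1 − 0.75853)(1 − 0.98600) = 0.999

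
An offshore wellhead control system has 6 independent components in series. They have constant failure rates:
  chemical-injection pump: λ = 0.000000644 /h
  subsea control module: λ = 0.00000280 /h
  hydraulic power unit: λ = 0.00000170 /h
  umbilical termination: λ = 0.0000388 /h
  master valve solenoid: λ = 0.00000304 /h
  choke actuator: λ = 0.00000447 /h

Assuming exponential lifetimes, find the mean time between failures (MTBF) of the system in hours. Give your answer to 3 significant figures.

Series of exponential components: λ_sys = Σ λ_i
λ_sys = 0.000000644 + 0.00000280 + 0.00000170 + 0.0000388 + 0.00000304 + 0.00000447 = 5.1454e-05 /h
MTBF = 1 / λ_sys = 19400 h

19400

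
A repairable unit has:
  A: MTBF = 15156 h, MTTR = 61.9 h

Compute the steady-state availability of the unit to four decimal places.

A(A) = MTBF/(MTBF+MTTR) = 15156/(15156+61.9) = 0.9959

0.9959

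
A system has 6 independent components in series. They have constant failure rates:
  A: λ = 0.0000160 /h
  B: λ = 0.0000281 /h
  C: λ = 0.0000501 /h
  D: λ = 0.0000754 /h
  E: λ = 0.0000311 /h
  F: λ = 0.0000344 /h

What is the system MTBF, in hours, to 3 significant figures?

4250

Series of exponential components: λ_sys = Σ λ_i
λ_sys = 0.0000160 + 0.0000281 + 0.0000501 + 0.0000754 + 0.0000311 + 0.0000344 = 2.3510e-04 /h
MTBF = 1 / λ_sys = 4250 h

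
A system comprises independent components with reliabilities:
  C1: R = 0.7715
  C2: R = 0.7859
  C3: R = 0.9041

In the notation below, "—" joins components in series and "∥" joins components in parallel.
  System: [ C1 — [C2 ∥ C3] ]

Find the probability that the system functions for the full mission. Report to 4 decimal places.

Parallel (C2 and C3): 1 − (1 − 0.785900)(1 − 0.904100) = 0.979468
Series (C1 and [0.979468]): 0.771500 × 0.979468 = 0.7557

0.7557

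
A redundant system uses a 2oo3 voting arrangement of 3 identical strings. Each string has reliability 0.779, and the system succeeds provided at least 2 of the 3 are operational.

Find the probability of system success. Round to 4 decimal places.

R = Σ_{i=2}^{3} C(3,i) p^i (1−p)^{3−i} with p = 0.779
C(3,2)·0.779^2·0.221^1 = 0.402336
C(3,3)·0.779^3·0.221^0 = 0.472729
Sum = 0.8751

0.8751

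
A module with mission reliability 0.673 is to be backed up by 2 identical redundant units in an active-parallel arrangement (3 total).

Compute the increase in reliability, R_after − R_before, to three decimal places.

0.292

R_before = 0.673
R_after = 1 − (1 − 0.673)^3 = 0.965
ΔR = 0.965 − 0.673 = 0.292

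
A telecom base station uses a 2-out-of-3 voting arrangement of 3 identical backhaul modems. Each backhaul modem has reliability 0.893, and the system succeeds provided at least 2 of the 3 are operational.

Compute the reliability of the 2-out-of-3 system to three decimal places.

0.968

R = Σ_{i=2}^{3} C(3,i) p^i (1−p)^{3−i} with p = 0.893
C(3,2)·0.893^2·0.107^1 = 0.25598
C(3,3)·0.893^3·0.107^0 = 0.71212
Sum = 0.968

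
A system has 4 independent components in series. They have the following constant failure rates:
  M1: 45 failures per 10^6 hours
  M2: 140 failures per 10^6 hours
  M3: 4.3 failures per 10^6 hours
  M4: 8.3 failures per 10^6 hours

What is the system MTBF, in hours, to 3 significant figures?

Series of exponential components: λ_sys = Σ λ_i
λ_sys = 0.000045 + 0.00014 + 0.0000043 + 0.0000083 = 1.9760e-04 /h
MTBF = 1 / λ_sys = 5060 h

5060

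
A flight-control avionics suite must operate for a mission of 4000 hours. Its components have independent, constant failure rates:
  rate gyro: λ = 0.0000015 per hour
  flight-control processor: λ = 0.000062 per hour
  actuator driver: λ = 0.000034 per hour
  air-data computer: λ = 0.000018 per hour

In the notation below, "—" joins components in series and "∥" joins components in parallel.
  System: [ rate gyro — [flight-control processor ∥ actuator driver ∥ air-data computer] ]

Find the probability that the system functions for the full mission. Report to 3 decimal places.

R(rate gyro) = exp(−0.0000015 × 4000) = 0.99402
R(flight-control processor) = exp(−0.000062 × 4000) = 0.78036
R(actuator driver) = exp(−0.000034 × 4000) = 0.87284
R(air-data computer) = exp(−0.000018 × 4000) = 0.93053
Parallel (flight-control processor, actuator driver, and air-data computer): 1 − (1 − 0.78036)(1 − 0.87284)(1 − 0.93053) = 0.99806
Series (rate gyro and [0.99806]): 0.99402 × 0.99806 = 0.992

0.992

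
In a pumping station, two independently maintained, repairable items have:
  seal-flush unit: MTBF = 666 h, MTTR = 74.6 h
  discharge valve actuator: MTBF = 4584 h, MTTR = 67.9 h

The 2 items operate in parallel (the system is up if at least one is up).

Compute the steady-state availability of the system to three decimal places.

0.999

A(seal-flush unit) = MTBF/(MTBF+MTTR) = 666/(666+74.6) = 0.899271
A(discharge valve actuator) = MTBF/(MTBF+MTTR) = 4584/(4584+67.9) = 0.985404
Parallel availability: 1 − (1 − 0.899271)(1 − 0.985404) = 0.999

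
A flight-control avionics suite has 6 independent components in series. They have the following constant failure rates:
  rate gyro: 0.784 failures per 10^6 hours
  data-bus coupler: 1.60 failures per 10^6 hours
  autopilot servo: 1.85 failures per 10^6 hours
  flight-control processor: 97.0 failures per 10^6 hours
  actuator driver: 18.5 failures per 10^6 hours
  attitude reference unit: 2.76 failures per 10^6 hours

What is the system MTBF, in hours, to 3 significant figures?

8160

Series of exponential components: λ_sys = Σ λ_i
λ_sys = 0.000000784 + 0.00000160 + 0.00000185 + 0.0000970 + 0.0000185 + 0.00000276 = 1.2249e-04 /h
MTBF = 1 / λ_sys = 8160 h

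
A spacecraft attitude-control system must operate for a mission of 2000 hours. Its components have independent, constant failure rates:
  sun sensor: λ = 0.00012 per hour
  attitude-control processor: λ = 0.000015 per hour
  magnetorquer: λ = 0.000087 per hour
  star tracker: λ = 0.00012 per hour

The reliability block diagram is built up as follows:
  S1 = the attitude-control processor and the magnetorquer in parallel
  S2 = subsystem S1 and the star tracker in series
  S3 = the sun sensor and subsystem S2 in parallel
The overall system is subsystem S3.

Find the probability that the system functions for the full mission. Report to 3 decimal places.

0.954

R(sun sensor) = exp(−0.00012 × 2000) = 0.78663
R(attitude-control processor) = exp(−0.000015 × 2000) = 0.97045
R(magnetorquer) = exp(−0.000087 × 2000) = 0.84030
R(star tracker) = exp(−0.00012 × 2000) = 0.78663
Parallel (attitude-control processor and magnetorquer): 1 − (1 − 0.97045)(1 − 0.84030) = 0.99528
Series ([0.99528] and star tracker): 0.99528 × 0.78663 = 0.78292
Parallel (sun sensor and [0.78292]): 1 − (1 − 0.78663)(1 − 0.78292) = 0.954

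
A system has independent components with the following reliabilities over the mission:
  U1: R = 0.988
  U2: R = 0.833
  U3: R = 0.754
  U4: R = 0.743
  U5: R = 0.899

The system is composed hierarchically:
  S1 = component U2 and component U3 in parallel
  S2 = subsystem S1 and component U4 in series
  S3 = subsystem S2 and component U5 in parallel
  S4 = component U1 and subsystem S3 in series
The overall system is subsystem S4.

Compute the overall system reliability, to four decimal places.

0.9593

Parallel (U2 and U3): 1 − (1 − 0.833000)(1 − 0.754000) = 0.958918
Series ([0.958918] and U4): 0.958918 × 0.743000 = 0.712476
Parallel ([0.712476] and U5): 1 − (1 − 0.712476)(1 − 0.899000) = 0.970960
Series (U1 and [0.970960]): 0.988000 × 0.970960 = 0.9593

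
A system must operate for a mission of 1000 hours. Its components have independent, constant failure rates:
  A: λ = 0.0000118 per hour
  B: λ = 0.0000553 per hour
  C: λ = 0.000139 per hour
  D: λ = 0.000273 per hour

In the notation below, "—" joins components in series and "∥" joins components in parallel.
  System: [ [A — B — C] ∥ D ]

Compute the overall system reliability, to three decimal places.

0.956

R(A) = exp(−0.0000118 × 1000) = 0.98827
R(B) = exp(−0.0000553 × 1000) = 0.94620
R(C) = exp(−0.000139 × 1000) = 0.87023
R(D) = exp(−0.000273 × 1000) = 0.76109
Series (A, B, and C): 0.98827 × 0.94620 × 0.87023 = 0.81375
Parallel ([0.81375] and D): 1 − (1 − 0.81375)(1 − 0.76109) = 0.956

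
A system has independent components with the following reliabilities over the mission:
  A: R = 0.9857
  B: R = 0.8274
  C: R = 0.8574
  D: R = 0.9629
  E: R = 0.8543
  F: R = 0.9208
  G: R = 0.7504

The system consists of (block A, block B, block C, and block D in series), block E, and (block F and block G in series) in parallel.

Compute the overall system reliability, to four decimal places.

Series (A, B, C, and D): 0.985700 × 0.827400 × 0.857400 × 0.962900 = 0.673325
Series (F and G): 0.920800 × 0.750400 = 0.690968
Parallel ([0.673325], E, and [0.690968]): 1 − (1 − 0.673325)(1 − 0.854300)(1 − 0.690968) = 0.9853

0.9853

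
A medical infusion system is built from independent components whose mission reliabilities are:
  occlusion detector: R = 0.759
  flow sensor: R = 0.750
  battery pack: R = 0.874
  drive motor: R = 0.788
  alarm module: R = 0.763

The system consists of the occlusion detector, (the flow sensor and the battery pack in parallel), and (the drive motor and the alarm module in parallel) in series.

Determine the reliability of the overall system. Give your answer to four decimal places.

0.6982

Parallel (flow sensor and battery pack): 1 − (1 − 0.750000)(1 − 0.874000) = 0.968500
Parallel (drive motor and alarm module): 1 − (1 − 0.788000)(1 − 0.763000) = 0.949756
Series (occlusion detector, [0.968500], and [0.949756]): 0.759000 × 0.968500 × 0.949756 = 0.6982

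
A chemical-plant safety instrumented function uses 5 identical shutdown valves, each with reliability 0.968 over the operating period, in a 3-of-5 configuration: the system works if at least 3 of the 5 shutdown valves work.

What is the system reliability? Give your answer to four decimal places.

0.9997

R = Σ_{i=3}^{5} C(5,i) p^i (1−p)^{5−i} with p = 0.968
C(5,3)·0.968^3·0.032^2 = 0.009288
C(5,4)·0.968^4·0.032^1 = 0.140482
C(5,5)·0.968^5·0.032^0 = 0.849918
Sum = 0.9997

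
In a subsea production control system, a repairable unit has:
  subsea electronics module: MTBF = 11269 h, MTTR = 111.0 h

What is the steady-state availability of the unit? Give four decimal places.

A(subsea electronics module) = MTBF/(MTBF+MTTR) = 11269/(11269+111.0) = 0.9902

0.9902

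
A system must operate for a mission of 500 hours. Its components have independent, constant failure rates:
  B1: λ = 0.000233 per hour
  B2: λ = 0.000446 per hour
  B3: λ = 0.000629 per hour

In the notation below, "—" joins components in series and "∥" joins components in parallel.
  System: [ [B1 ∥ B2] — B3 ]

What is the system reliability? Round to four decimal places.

0.7141

R(B1) = exp(−0.000233 × 500) = 0.890030
R(B2) = exp(−0.000446 × 500) = 0.800115
R(B3) = exp(−0.000629 × 500) = 0.730154
Parallel (B1 and B2): 1 − (1 − 0.890030)(1 − 0.800115) = 0.978019
Series ([0.978019] and B3): 0.978019 × 0.730154 = 0.7141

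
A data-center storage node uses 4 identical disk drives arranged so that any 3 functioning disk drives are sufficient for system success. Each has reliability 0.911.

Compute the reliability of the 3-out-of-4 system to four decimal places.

0.9579

R = Σ_{i=3}^{4} C(4,i) p^i (1−p)^{4−i} with p = 0.911
C(4,3)·0.911^3·0.089^1 = 0.269157
C(4,4)·0.911^4·0.089^0 = 0.688769
Sum = 0.9579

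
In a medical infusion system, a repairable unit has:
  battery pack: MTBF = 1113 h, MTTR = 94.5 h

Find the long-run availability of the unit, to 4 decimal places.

0.9217

A(battery pack) = MTBF/(MTBF+MTTR) = 1113/(1113+94.5) = 0.9217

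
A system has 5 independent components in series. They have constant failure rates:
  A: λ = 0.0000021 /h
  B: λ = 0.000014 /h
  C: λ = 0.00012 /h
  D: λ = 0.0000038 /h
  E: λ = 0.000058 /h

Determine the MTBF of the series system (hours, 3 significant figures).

Series of exponential components: λ_sys = Σ λ_i
λ_sys = 0.0000021 + 0.000014 + 0.00012 + 0.0000038 + 0.000058 = 1.9790e-04 /h
MTBF = 1 / λ_sys = 5050 h

5050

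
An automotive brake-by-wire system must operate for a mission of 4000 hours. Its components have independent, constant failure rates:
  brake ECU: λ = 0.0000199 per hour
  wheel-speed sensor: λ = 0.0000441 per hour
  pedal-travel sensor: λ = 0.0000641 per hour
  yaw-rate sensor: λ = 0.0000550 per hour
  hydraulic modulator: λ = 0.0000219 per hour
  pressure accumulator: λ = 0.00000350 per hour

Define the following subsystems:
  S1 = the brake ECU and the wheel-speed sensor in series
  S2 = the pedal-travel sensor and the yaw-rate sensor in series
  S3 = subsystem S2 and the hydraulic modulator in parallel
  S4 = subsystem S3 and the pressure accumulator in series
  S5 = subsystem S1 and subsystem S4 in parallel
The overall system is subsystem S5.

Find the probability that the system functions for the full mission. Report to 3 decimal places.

R(brake ECU) = exp(−0.0000199 × 4000) = 0.92349
R(wheel-speed sensor) = exp(−0.0000441 × 4000) = 0.83828
R(pedal-travel sensor) = exp(−0.0000641 × 4000) = 0.77383
R(yaw-rate sensor) = exp(−0.0000550 × 4000) = 0.80252
R(hydraulic modulator) = exp(−0.0000219 × 4000) = 0.91613
R(pressure accumulator) = exp(−0.00000350 × 4000) = 0.98610
Series (brake ECU and wheel-speed sensor): 0.92349 × 0.83828 = 0.77414
Series (pedal-travel sensor and yaw-rate sensor): 0.77383 × 0.80252 = 0.62101
Parallel ([0.62101] and hydraulic modulator): 1 − (1 − 0.62101)(1 − 0.91613) = 0.96821
Series ([0.96821] and pressure accumulator): 0.96821 × 0.98610 = 0.95475
Parallel ([0.77414] and [0.95475]): 1 − (1 − 0.77414)(1 − 0.95475) = 0.990

0.990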